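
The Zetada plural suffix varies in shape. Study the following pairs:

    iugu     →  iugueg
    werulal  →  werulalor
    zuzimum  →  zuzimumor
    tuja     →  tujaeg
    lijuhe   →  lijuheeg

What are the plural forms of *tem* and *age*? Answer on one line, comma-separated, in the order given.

temor, ageeg

Looking at the final sound of each stem: -or when the stem ends in a consonant (*werulal*, *zuzimum*); -eg when the stem ends in a vowel (*iugu*, *tuja*, *lijuhe*).
*tem*: final sound = /m/, a consonant → -or → *temor*.
*age* — final sound /e/ (a vowel) → -eg → *ageeg*.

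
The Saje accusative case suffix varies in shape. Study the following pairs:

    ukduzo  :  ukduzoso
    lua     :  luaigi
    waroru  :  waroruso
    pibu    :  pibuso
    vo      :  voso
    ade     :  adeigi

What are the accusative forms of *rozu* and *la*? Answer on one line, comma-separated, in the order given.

The alternation tracks the last vowel of the stem — -so when the last vowel of the stem is a rounded vowel (*ukduzo*, *waroru*, *pibu*, *vo*); -igi when the last vowel of the stem is an unrounded vowel (*lua*, *ade*).
*rozu* — last vowel /u/ (a rounded vowel) → -so → *rozuso*.
*la*: last vowel = /a/, an unrounded vowel → -igi → *laigi*.

rozuso, laigi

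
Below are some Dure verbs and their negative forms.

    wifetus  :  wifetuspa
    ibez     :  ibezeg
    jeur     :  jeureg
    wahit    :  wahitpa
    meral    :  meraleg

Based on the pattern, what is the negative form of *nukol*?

The alternation tracks the final consonant of the stem — -pa when the stem ends in a voiceless consonant (*wifetus*, *wahit*); -eg when the stem ends in a voiced consonant (*ibez*, *jeur*, *meral*).
The final consonant of *nukol* is /l/, which is voiced, so the suffix is -eg, giving *nukoleg*.

nukoleg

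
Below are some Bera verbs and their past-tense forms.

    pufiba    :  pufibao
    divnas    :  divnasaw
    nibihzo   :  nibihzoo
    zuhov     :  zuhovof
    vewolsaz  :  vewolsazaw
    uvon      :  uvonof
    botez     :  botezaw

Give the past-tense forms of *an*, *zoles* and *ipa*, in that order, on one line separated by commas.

anof, zolesaw, ipao

Looking at the final sound of each stem: -aw when the stem ends in a sibilant (*divnas*, *vewolsaz*, *botez*); -of when the stem ends in a non-sibilant consonant (*zuhov*, *uvon*); -o when the stem ends in a vowel (*pufiba*, *nibihzo*).
*an* — final sound /n/ (a non-sibilant consonant) → -of → *anof*.
Since the final sound of *zoles* is /s/ (a sibilant), it takes -aw, giving *zolesaw*.
*ipa* — final sound /a/ (a vowel) → -o → *ipao*.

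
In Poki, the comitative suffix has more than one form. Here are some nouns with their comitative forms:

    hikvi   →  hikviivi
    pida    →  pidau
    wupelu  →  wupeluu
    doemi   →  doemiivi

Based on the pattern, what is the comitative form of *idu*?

iduu

Looking at the last vowel of each stem: -ivi when the last vowel of the stem is a front vowel (*hikvi*, *doemi*); -u when the last vowel of the stem is a back vowel (*pida*, *wupelu*).
*idu*: last vowel = /u/, a back vowel → -u → *iduu*.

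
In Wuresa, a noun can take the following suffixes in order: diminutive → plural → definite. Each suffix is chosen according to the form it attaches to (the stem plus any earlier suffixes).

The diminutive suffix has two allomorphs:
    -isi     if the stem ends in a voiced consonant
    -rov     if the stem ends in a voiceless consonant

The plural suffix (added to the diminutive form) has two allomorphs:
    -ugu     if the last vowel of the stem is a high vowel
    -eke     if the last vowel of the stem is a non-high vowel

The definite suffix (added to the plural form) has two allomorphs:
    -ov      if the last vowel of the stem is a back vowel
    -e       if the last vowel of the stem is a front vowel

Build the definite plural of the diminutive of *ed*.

edisiuguov

*ed* — final consonant /d/ (voiced) → -isi → *edisi*.
The diminutive form *edisi* — last vowel /i/ (a high vowel) → -ugu → *edisiugu*.
The plural form *edisiugu* — last vowel /u/ (a back vowel) → -ov → *edisiuguov*.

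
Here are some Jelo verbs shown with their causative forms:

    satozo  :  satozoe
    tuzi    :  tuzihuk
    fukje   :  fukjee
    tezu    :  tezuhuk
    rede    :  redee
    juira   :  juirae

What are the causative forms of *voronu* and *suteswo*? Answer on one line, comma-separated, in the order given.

Looking at the last vowel of each stem: -huk when the last vowel of the stem is a high vowel (*tuzi*, *tezu*); -e when the last vowel of the stem is a non-high vowel (*satozo*, *fukje*, *rede*, *juira*).
*voronu* — last vowel /u/ (a high vowel) → -huk → *voronuhuk*.
The last vowel of *suteswo* is /o/, which is a non-high vowel, so the suffix is -e, giving *suteswoe*.

voronuhuk, suteswoe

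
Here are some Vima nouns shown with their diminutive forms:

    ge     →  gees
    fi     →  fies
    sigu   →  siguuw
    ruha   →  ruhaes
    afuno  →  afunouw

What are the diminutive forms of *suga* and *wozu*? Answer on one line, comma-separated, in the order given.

sugaes, wozuuw

Looking at the last vowel of each stem: -uw when the last vowel of the stem is a rounded vowel (*sigu*, *afuno*); -es when the last vowel of the stem is an unrounded vowel (*ge*, *fi*, *ruha*).
*suga*: last vowel = /a/, an unrounded vowel → -es → *sugaes*.
*wozu*: last vowel = /u/, a rounded vowel → -uw → *wozuuw*.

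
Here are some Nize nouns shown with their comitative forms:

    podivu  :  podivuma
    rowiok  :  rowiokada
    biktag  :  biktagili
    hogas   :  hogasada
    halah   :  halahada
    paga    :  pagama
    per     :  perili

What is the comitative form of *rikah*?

Looking at the final sound of each stem: -ada when the stem ends in a voiceless consonant (*rowiok*, *hogas*, *halah*); -ili when the stem ends in a voiced consonant (*biktag*, *per*); -ma when the stem ends in a vowel (*podivu*, *paga*).
*rikah*: final sound = /h/, a voiceless consonant → -ada → *rikahada*.

rikahada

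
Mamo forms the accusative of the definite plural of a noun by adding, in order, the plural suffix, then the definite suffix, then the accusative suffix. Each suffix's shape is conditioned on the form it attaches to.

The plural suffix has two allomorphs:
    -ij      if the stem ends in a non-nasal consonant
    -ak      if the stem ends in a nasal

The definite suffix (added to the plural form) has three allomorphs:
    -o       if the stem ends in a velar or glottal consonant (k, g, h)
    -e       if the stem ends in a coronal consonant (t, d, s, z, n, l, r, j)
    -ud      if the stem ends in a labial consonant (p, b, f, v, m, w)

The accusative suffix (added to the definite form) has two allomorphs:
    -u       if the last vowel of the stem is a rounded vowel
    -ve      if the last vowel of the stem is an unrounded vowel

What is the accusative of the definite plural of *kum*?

kumakou

*kum* — final consonant /m/ (a nasal) → -ak → *kumak*.
The plural form *kumak* — final consonant /k/ (velar/glottal) → -o → *kumako*.
The last vowel of the definite form *kumako* is /o/, which is a rounded vowel, so the accusative suffix is -u, giving *kumakou*.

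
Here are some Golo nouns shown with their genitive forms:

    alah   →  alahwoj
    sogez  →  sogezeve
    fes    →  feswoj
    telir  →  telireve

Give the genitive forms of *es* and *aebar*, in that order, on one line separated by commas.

eswoj, aebareve

Looking at the final consonant of each stem: -woj when the stem ends in a voiceless consonant (*alah*, *fes*); -eve when the stem ends in a voiced consonant (*sogez*, *telir*).
*es*: final consonant = /s/, voiceless → -woj → *eswoj*.
*aebar*: final consonant = /r/, voiced → -eve → *aebareve*.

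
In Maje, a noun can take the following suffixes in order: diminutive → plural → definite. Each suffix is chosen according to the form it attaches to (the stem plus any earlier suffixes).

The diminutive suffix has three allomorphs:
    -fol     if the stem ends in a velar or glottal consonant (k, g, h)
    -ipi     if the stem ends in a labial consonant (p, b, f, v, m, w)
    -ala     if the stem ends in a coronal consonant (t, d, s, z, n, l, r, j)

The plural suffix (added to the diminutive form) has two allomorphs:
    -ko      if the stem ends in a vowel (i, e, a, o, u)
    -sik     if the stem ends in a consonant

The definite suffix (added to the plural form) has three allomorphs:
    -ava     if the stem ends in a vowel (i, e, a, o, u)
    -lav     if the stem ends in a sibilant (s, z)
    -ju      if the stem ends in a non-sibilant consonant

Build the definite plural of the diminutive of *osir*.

osiralakoava

Since the final consonant of *osir* is /r/ (coronal), it takes -ala, giving *osirala*.
The diminutive form *osirala* — final sound /a/ (a vowel) → -ko → *osiralako*.
The plural form *osiralako*: final sound = /o/, a vowel → -ava → *osiralakoava*.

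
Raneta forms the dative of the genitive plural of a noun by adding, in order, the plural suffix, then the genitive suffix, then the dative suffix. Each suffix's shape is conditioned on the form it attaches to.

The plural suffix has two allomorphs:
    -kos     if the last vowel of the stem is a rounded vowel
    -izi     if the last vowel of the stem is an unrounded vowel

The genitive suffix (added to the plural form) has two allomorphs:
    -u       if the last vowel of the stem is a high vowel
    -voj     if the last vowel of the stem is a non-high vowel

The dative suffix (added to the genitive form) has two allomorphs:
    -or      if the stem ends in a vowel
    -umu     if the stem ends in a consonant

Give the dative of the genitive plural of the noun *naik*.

naikiziuor

Since the last vowel of *naik* is /i/ (an unrounded vowel), it takes -izi, giving *naikizi*.
The last vowel of the plural form *naikizi* is /i/, which is a high vowel, so the genitive suffix is -u, giving *naikiziu*.
The genitive form *naikiziu*: final sound = /u/, a vowel → -or → *naikiziuor*.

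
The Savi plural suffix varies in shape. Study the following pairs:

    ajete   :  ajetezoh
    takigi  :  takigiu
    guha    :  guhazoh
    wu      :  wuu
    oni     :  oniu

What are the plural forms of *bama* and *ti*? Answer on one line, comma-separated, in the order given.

The pattern is height harmony: -u when the last vowel of the stem is a high vowel (*takigi*, *wu*, *oni*); -zoh when the last vowel of the stem is a non-high vowel (*ajete*, *guha*).
*bama* — last vowel /a/ (a non-high vowel) → -zoh → *bamazoh*.
*ti*: last vowel = /i/, a high vowel → -u → *tiu*.

bamazoh, tiu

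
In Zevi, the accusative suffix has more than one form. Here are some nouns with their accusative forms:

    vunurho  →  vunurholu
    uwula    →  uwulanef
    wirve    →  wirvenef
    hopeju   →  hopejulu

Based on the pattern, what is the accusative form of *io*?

iolu

The pattern is rounding harmony: -lu when the last vowel of the stem is a rounded vowel (*vunurho*, *hopeju*); -nef when the last vowel of the stem is an unrounded vowel (*uwula*, *wirve*).
*io* — last vowel /o/ (a rounded vowel) → -lu → *iolu*.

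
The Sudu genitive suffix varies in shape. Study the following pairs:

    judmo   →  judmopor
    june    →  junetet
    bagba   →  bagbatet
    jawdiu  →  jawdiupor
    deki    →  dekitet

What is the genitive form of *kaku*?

The alternation tracks the last vowel of the stem — -por when the last vowel of the stem is a rounded vowel (*judmo*, *jawdiu*); -tet when the last vowel of the stem is an unrounded vowel (*june*, *bagba*, *deki*).
*kaku*: last vowel = /u/, a rounded vowel → -por → *kakupor*.

kakupor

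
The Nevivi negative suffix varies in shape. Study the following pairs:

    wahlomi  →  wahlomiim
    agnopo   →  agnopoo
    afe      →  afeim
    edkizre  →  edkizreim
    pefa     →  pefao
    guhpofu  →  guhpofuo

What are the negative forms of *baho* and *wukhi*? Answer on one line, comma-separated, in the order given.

bahoo, wukhiim

The suffix is conditioned by the last vowel: -im when the last vowel of the stem is a front vowel (*wahlomi*, *afe*, *edkizre*); -o when the last vowel of the stem is a back vowel (*agnopo*, *pefa*, *guhpofu*).
*baho*: last vowel = /o/, a back vowel → -o → *bahoo*.
The last vowel of *wukhi* is /i/, which is a front vowel, so the suffix is -im, giving *wukhiim*.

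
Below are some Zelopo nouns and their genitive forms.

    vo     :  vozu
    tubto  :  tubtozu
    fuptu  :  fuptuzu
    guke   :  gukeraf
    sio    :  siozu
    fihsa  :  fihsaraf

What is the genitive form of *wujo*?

wujozu

Looking at the last vowel of each stem: -zu when the last vowel of the stem is a rounded vowel (*vo*, *tubto*, *fuptu*, *sio*); -raf when the last vowel of the stem is an unrounded vowel (*guke*, *fihsa*).
Since the last vowel of *wujo* is /o/ (a rounded vowel), it takes -zu, giving *wujozu*.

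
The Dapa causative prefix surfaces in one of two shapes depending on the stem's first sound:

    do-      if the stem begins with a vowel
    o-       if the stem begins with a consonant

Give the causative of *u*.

dou

Since the first sound of *u* is /u/ (a vowel), it takes do-, giving *dou*.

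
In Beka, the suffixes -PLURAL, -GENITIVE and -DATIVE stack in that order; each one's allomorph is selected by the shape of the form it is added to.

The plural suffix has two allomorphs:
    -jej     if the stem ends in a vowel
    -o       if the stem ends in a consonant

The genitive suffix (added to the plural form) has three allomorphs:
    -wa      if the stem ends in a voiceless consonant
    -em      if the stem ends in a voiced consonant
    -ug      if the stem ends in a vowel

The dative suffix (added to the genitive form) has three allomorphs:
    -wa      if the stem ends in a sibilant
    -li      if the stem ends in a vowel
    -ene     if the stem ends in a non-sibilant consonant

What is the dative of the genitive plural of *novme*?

*novme*: final sound = /e/, a vowel → -jej → *novmejej*.
The final sound of the plural form *novmejej* is /j/, which is a voiced consonant, so the genitive suffix is -em, giving *novmejejem*.
The genitive form *novmejejem*: final sound = /m/, a non-sibilant consonant → -ene → *novmejejemene*.

novmejejemene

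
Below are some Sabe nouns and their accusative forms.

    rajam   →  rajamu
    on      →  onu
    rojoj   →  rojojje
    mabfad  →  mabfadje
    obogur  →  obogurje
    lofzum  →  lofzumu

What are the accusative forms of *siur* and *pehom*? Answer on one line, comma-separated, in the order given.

siurje, pehomu

The suffix is conditioned by the final consonant: -u when the stem ends in a nasal (*rajam*, *on*, *lofzum*); -je when the stem ends in a non-nasal consonant (*rojoj*, *mabfad*, *obogur*).
The final consonant of *siur* is /r/, which is non-nasal, so the suffix is -je, giving *siurje*.
Since the final consonant of *pehom* is /m/ (a nasal), it takes -u, giving *pehomu*.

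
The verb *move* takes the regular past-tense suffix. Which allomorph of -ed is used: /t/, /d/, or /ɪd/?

The stem *move* ends in a voiced sound other than /d/.
The -ed suffix is realized as /ɪd/ after /t, d/; as /t/ after other voiceless consonants; and as /d/ after other voiced sounds.
So -ed on *move* is pronounced /d/.

/d/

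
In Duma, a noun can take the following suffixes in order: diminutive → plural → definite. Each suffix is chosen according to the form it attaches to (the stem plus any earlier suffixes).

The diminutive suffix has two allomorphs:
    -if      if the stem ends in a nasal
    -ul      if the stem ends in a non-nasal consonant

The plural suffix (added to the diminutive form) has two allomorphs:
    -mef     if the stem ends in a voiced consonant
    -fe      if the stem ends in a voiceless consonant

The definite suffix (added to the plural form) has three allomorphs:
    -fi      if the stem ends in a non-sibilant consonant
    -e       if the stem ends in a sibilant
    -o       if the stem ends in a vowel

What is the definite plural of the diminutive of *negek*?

negekulmeffi

Since the final consonant of *negek* is /k/ (non-nasal), it takes -ul, giving *negekul*.
The diminutive form *negekul*: final consonant = /l/, voiced → -mef → *negekulmef*.
The plural form *negekulmef*: final sound = /f/, a non-sibilant consonant → -fi → *negekulmeffi*.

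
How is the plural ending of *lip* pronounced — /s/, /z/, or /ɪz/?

/s/

The stem *lip* ends in a voiceless non-sibilant consonant.
The plural suffix surfaces as /ɪz/ after sibilants, /s/ after other voiceless consonants, and /z/ after other voiced sounds.
So the plural -s on *lip* is pronounced /s/.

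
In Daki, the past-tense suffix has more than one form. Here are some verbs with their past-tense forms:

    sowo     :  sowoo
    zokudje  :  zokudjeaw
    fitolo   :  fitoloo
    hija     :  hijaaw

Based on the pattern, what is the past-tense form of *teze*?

tezeaw

The pattern is rounding harmony: -o when the last vowel of the stem is a rounded vowel (*sowo*, *fitolo*); -aw when the last vowel of the stem is an unrounded vowel (*zokudje*, *hija*).
Since the last vowel of *teze* is /e/ (an unrounded vowel), it takes -aw, giving *tezeaw*.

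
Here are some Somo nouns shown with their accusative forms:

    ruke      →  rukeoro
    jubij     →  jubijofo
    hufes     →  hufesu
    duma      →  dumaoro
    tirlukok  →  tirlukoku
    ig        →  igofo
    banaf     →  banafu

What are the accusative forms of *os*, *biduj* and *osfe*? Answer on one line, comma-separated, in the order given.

osu, bidujofo, osfeoro

The alternation tracks the final sound of the stem — -u when the stem ends in a voiceless consonant (*hufes*, *tirlukok*, *banaf*); -ofo when the stem ends in a voiced consonant (*jubij*, *ig*); -oro when the stem ends in a vowel (*ruke*, *duma*).
*os*: final sound = /s/, a voiceless consonant → -u → *osu*.
*biduj* — final sound /j/ (a voiced consonant) → -ofo → *bidujofo*.
The final sound of *osfe* is /e/, which is a vowel, so the suffix is -oro, giving *osfeoro*.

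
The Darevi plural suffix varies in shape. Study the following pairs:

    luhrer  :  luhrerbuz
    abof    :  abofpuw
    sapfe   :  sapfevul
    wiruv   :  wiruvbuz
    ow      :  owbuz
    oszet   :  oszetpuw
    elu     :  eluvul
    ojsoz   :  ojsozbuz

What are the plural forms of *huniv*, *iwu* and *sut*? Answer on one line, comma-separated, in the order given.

hunivbuz, iwuvul, sutpuw

The alternation tracks the final sound of the stem — -puw when the stem ends in a voiceless consonant (*abof*, *oszet*); -buz when the stem ends in a voiced consonant (*luhrer*, *wiruv*, *ow*, *ojsoz*); -vul when the stem ends in a vowel (*sapfe*, *elu*).
*huniv* — final sound /v/ (a voiced consonant) → -buz → *hunivbuz*.
Since the final sound of *iwu* is /u/ (a vowel), it takes -vul, giving *iwuvul*.
Since the final sound of *sut* is /t/ (a voiceless consonant), it takes -puw, giving *sutpuw*.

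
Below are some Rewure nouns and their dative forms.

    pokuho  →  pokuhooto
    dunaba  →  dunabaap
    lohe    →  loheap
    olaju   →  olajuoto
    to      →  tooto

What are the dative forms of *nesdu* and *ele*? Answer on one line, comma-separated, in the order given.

nesduoto, eleap

The pattern is rounding harmony: -oto when the last vowel of the stem is a rounded vowel (*pokuho*, *olaju*, *to*); -ap when the last vowel of the stem is an unrounded vowel (*dunaba*, *lohe*).
Since the last vowel of *nesdu* is /u/ (a rounded vowel), it takes -oto, giving *nesduoto*.
*ele*: last vowel = /e/, an unrounded vowel → -ap → *eleap*.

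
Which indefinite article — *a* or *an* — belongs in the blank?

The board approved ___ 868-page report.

an

The indefinite article is chosen by the initial *sound* of the following word, not its spelling.
The number *868* is spoken "eight hundred …", beginning with /eɪt/ — a vowel sound.
So the article is *an*: The board approved an 868-page report.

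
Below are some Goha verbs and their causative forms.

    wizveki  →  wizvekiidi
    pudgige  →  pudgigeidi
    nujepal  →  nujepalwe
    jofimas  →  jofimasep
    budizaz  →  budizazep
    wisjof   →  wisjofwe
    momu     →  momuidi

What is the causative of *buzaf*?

The alternation tracks the final sound of the stem — -ep when the stem ends in a sibilant (*jofimas*, *budizaz*); -we when the stem ends in a non-sibilant consonant (*nujepal*, *wisjof*); -idi when the stem ends in a vowel (*wizveki*, *pudgige*, *momu*).
*buzaf*: final sound = /f/, a non-sibilant consonant → -we → *buzafwe*.

buzafwe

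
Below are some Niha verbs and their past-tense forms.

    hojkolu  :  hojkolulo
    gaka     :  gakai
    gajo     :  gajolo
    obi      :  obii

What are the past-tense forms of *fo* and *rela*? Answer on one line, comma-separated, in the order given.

folo, relai

The alternation tracks the last vowel of the stem — -lo when the last vowel of the stem is a rounded vowel (*hojkolu*, *gajo*); -i when the last vowel of the stem is an unrounded vowel (*gaka*, *obi*).
The last vowel of *fo* is /o/, which is a rounded vowel, so the suffix is -lo, giving *folo*.
*rela*: last vowel = /a/, an unrounded vowel → -i → *relai*.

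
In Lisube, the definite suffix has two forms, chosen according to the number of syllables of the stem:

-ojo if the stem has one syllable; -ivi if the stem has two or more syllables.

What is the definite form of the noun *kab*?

With one syllable, *kab* takes -ojo → *kabojo*.

kabojo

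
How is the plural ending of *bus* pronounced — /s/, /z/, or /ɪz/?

The stem *bus* ends in a sibilant (/s, z, ʃ, ʒ, tʃ, dʒ/).
The plural suffix surfaces as /ɪz/ after sibilants, /s/ after other voiceless consonants, and /z/ after other voiced sounds.
So the plural -s on *bus* is pronounced /ɪz/.

/ɪz/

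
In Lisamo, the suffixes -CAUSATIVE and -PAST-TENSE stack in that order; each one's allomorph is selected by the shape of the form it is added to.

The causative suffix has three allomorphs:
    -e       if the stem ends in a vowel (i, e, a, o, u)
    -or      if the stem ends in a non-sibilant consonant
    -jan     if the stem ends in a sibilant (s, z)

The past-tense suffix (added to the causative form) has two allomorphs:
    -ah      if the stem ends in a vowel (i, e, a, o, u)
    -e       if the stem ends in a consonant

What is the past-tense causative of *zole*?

The final sound of *zole* is /e/, which is a vowel, so the causative suffix is -e, giving *zolee*.
The causative form *zolee*: final sound = /e/, a vowel → -ah → *zoleeah*.

zoleeah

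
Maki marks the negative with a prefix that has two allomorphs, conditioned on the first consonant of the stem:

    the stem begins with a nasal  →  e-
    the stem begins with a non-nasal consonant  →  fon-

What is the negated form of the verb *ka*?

fonka

*ka* — first consonant /k/ (non-nasal) → fon- → *fonka*.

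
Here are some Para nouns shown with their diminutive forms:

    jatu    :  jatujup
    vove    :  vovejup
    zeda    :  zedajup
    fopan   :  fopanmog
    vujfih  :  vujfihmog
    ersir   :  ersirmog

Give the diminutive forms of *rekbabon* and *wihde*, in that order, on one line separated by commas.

The alternation tracks the final sound of the stem — -mog when the stem ends in a consonant (*fopan*, *vujfih*, *ersir*); -jup when the stem ends in a vowel (*jatu*, *vove*, *zeda*).
Since the final sound of *rekbabon* is /n/ (a consonant), it takes -mog, giving *rekbabonmog*.
The final sound of *wihde* is /e/, which is a vowel, so the suffix is -jup, giving *wihdejup*.

rekbabonmog, wihdejup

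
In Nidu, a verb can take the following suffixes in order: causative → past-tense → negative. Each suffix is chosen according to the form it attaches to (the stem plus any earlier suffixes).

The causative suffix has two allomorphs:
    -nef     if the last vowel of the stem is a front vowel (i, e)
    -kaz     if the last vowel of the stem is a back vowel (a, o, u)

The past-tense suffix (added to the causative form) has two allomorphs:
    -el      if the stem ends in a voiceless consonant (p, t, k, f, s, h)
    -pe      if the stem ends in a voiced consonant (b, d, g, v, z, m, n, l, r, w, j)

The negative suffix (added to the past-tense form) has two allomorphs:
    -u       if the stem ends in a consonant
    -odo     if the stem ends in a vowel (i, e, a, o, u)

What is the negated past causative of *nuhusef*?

The last vowel of *nuhusef* is /e/, which is a front vowel, so the causative suffix is -nef, giving *nuhusefnef*.
The final consonant of the causative form *nuhusefnef* is /f/, which is voiceless, so the past-tense suffix is -el, giving *nuhusefnefel*.
The past-tense form *nuhusefnefel* — final sound /l/ (a consonant) → -u → *nuhusefnefelu*.

nuhusefnefelu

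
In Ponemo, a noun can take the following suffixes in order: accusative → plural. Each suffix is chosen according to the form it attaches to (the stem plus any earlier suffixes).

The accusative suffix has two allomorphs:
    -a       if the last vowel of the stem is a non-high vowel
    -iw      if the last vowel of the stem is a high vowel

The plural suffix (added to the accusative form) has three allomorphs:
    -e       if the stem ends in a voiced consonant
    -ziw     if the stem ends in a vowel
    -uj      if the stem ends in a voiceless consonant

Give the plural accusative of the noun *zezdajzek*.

zezdajzekaziw

*zezdajzek*: last vowel = /e/, a non-high vowel → -a → *zezdajzeka*.
The accusative form *zezdajzeka* — final sound /a/ (a vowel) → -ziw → *zezdajzekaziw*.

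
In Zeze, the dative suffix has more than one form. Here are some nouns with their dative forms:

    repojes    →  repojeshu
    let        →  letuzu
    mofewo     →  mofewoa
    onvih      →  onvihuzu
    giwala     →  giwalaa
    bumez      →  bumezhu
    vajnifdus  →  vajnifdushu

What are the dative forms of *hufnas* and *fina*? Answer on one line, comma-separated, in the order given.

The suffix is conditioned by the final sound: -hu when the stem ends in a sibilant (*repojes*, *bumez*, *vajnifdus*); -uzu when the stem ends in a non-sibilant consonant (*let*, *onvih*); -a when the stem ends in a vowel (*mofewo*, *giwala*).
Since the final sound of *hufnas* is /s/ (a sibilant), it takes -hu, giving *hufnashu*.
*fina*: final sound = /a/, a vowel → -a → *finaa*.

hufnashu, finaa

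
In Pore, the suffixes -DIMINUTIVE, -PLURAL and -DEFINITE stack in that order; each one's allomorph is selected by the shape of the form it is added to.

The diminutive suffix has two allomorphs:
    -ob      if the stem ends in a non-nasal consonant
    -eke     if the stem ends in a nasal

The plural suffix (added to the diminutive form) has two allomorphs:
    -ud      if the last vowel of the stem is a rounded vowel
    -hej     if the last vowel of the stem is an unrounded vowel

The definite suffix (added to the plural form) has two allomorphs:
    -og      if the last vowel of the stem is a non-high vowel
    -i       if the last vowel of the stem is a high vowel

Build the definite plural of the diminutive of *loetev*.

loetevobudi

*loetev* — final consonant /v/ (non-nasal) → -ob → *loetevob*.
The last vowel of the diminutive form *loetevob* is /o/, which is a rounded vowel, so the plural suffix is -ud, giving *loetevobud*.
Since the last vowel of the plural form *loetevobud* is /u/ (a high vowel), it takes -i, giving *loetevobudi*.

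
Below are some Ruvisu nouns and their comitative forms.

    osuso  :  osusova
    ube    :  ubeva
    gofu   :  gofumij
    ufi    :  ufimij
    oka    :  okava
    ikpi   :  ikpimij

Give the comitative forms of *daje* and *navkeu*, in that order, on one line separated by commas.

Looking at the last vowel of each stem: -mij when the last vowel of the stem is a high vowel (*gofu*, *ufi*, *ikpi*); -va when the last vowel of the stem is a non-high vowel (*osuso*, *ube*, *oka*).
Since the last vowel of *daje* is /e/ (a non-high vowel), it takes -va, giving *dajeva*.
*navkeu*: last vowel = /u/, a high vowel → -mij → *navkeumij*.

dajeva, navkeumij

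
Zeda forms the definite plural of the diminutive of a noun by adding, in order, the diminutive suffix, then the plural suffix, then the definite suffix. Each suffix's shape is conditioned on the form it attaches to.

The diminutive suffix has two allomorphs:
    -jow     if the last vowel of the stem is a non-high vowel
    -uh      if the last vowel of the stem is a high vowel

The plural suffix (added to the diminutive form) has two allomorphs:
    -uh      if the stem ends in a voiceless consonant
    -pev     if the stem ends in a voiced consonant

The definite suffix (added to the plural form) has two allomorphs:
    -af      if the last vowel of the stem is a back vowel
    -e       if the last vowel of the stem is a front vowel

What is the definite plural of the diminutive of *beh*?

behjowpeve

*beh*: last vowel = /e/, a non-high vowel → -jow → *behjow*.
Since the final consonant of the diminutive form *behjow* is /w/ (voiced), it takes -pev, giving *behjowpev*.
The plural form *behjowpev* — last vowel /e/ (a front vowel) → -e → *behjowpeve*.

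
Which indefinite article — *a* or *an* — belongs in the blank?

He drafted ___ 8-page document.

The indefinite article is chosen by the initial *sound* of the following word, not its spelling.
The number *8* is spoken "eight", beginning with /eɪt/ — a vowel sound.
So the article is *an*: He drafted an 8-page document.

an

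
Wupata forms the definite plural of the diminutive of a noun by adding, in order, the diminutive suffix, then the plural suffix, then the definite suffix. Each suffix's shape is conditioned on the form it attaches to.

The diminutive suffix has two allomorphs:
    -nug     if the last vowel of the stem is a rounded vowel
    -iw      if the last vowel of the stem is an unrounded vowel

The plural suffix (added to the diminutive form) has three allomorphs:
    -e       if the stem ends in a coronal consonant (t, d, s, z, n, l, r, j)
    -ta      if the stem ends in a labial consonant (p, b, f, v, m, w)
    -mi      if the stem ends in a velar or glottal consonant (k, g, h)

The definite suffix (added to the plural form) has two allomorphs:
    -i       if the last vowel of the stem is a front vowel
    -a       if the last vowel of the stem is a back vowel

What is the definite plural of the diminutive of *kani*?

kaniiwtaa

*kani*: last vowel = /i/, an unrounded vowel → -iw → *kaniiw*.
The diminutive form *kaniiw* — final consonant /w/ (labial) → -ta → *kaniiwta*.
The last vowel of the plural form *kaniiwta* is /a/, which is a back vowel, so the definite suffix is -a, giving *kaniiwtaa*.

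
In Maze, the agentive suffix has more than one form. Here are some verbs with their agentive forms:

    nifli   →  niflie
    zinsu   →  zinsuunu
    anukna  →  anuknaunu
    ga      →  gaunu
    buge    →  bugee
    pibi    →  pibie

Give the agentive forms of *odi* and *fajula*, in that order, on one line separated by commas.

The pattern is front/back vowel harmony: -e when the last vowel of the stem is a front vowel (*nifli*, *buge*, *pibi*); -unu when the last vowel of the stem is a back vowel (*zinsu*, *anukna*, *ga*).
*odi*: last vowel = /i/, a front vowel → -e → *odie*.
*fajula*: last vowel = /a/, a back vowel → -unu → *fajulaunu*.

odie, fajulaunu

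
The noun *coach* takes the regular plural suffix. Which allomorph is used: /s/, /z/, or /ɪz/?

The stem *coach* ends in a sibilant (/s, z, ʃ, ʒ, tʃ, dʒ/).
The plural suffix surfaces as /ɪz/ after sibilants, /s/ after other voiceless consonants, and /z/ after other voiced sounds.
So the plural -s on *coach* is pronounced /ɪz/.

/ɪz/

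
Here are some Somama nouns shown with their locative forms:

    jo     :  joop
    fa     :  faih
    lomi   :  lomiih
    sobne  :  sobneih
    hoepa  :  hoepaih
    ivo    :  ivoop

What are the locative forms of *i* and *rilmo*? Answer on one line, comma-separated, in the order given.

The alternation tracks the last vowel of the stem — -op when the last vowel of the stem is a rounded vowel (*jo*, *ivo*); -ih when the last vowel of the stem is an unrounded vowel (*fa*, *lomi*, *sobne*, *hoepa*).
*i*: last vowel = /i/, an unrounded vowel → -ih → *iih*.
Since the last vowel of *rilmo* is /o/ (a rounded vowel), it takes -op, giving *rilmoop*.

iih, rilmoop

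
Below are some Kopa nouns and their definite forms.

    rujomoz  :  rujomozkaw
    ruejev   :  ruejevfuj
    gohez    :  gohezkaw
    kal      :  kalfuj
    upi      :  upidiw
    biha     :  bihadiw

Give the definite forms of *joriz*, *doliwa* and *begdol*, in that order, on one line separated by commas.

jorizkaw, doliwadiw, begdolfuj

The alternation tracks the final sound of the stem — -kaw when the stem ends in a sibilant (*rujomoz*, *gohez*); -fuj when the stem ends in a non-sibilant consonant (*ruejev*, *kal*); -diw when the stem ends in a vowel (*upi*, *biha*).
Since the final sound of *joriz* is /z/ (a sibilant), it takes -kaw, giving *jorizkaw*.
*doliwa* — final sound /a/ (a vowel) → -diw → *doliwadiw*.
*begdol* — final sound /l/ (a non-sibilant consonant) → -fuj → *begdolfuj*.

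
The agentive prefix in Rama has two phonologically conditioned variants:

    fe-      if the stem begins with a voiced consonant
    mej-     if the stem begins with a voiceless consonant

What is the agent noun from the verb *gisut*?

*gisut*: first consonant = /g/, voiced → fe- → *fegisut*.

fegisut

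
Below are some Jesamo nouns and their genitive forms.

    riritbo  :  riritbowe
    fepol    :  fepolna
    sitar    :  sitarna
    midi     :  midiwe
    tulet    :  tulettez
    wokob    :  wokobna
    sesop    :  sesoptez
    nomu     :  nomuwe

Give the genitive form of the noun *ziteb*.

zitebna

The suffix is conditioned by the final sound: -tez when the stem ends in a voiceless consonant (*tulet*, *sesop*); -na when the stem ends in a voiced consonant (*fepol*, *sitar*, *wokob*); -we when the stem ends in a vowel (*riritbo*, *midi*, *nomu*).
*ziteb*: final sound = /b/, a voiced consonant → -na → *zitebna*.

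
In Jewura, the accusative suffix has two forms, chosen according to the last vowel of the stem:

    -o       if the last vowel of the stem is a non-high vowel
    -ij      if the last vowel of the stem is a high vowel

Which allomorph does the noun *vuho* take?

The last vowel of *vuho* is /o/, which is a non-high vowel, so the suffix is -o.

-o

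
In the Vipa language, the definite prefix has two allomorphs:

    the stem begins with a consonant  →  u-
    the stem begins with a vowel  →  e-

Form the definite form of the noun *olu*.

eolu

The first sound of *olu* is /o/, which is a vowel, so the prefix is e-, giving *eolu*.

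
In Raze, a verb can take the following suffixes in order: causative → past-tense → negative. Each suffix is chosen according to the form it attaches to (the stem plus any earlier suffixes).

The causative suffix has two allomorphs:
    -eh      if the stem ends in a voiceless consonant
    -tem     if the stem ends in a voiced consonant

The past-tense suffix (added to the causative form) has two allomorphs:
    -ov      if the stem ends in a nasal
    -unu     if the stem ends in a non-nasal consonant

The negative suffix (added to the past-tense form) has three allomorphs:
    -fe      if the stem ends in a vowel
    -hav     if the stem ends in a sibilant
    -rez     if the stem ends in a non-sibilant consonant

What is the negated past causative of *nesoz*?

*nesoz* — final consonant /z/ (voiced) → -tem → *nesoztem*.
The final consonant of the causative form *nesoztem* is /m/, which is a nasal, so the past-tense suffix is -ov, giving *nesoztemov*.
The past-tense form *nesoztemov*: final sound = /v/, a non-sibilant consonant → -rez → *nesoztemovrez*.

nesoztemovrez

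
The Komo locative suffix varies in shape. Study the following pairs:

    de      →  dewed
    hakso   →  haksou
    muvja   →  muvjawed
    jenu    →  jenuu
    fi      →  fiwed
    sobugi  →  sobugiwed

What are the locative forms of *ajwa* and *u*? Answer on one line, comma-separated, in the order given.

ajwawed, uu

Looking at the last vowel of each stem: -u when the last vowel of the stem is a rounded vowel (*hakso*, *jenu*); -wed when the last vowel of the stem is an unrounded vowel (*de*, *muvja*, *fi*, *sobugi*).
*ajwa* — last vowel /a/ (an unrounded vowel) → -wed → *ajwawed*.
The last vowel of *u* is /u/, which is a rounded vowel, so the suffix is -u, giving *uu*.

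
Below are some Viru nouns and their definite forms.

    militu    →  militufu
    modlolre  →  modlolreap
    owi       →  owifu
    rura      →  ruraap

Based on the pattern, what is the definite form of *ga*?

gaap

The alternation tracks the last vowel of the stem — -fu when the last vowel of the stem is a high vowel (*militu*, *owi*); -ap when the last vowel of the stem is a non-high vowel (*modlolre*, *rura*).
The last vowel of *ga* is /a/, which is a non-high vowel, so the suffix is -ap, giving *gaap*.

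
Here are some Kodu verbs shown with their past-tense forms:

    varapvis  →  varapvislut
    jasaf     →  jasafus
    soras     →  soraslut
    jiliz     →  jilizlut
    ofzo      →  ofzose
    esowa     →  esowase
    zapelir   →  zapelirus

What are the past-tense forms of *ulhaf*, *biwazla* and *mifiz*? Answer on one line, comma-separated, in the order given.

ulhafus, biwazlase, mifizlut

Looking at the final sound of each stem: -lut when the stem ends in a sibilant (*varapvis*, *soras*, *jiliz*); -us when the stem ends in a non-sibilant consonant (*jasaf*, *zapelir*); -se when the stem ends in a vowel (*ofzo*, *esowa*).
*ulhaf* — final sound /f/ (a non-sibilant consonant) → -us → *ulhafus*.
*biwazla*: final sound = /a/, a vowel → -se → *biwazlase*.
*mifiz*: final sound = /z/, a sibilant → -lut → *mifizlut*.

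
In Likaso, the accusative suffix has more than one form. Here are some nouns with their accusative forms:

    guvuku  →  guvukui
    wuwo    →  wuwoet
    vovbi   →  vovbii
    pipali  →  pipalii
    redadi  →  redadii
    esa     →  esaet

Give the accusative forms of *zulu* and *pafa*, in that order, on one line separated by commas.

zului, pafaet

The alternation tracks the last vowel of the stem — -i when the last vowel of the stem is a high vowel (*guvuku*, *vovbi*, *pipali*, *redadi*); -et when the last vowel of the stem is a non-high vowel (*wuwo*, *esa*).
*zulu* — last vowel /u/ (a high vowel) → -i → *zului*.
The last vowel of *pafa* is /a/, which is a non-high vowel, so the suffix is -et, giving *pafaet*.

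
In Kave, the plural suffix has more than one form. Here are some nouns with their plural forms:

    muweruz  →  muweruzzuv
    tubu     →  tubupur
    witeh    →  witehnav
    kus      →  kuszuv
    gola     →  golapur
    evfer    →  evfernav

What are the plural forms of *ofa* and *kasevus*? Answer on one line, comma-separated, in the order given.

The suffix is conditioned by the final sound: -zuv when the stem ends in a sibilant (*muweruz*, *kus*); -nav when the stem ends in a non-sibilant consonant (*witeh*, *evfer*); -pur when the stem ends in a vowel (*tubu*, *gola*).
*ofa* — final sound /a/ (a vowel) → -pur → *ofapur*.
*kasevus*: final sound = /s/, a sibilant → -zuv → *kasevuszuv*.

ofapur, kasevuszuv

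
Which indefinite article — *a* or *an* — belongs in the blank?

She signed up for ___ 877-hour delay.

an

The indefinite article is chosen by the initial *sound* of the following word, not its spelling.
The number *877* is spoken "eight hundred …", beginning with /eɪt/ — a vowel sound.
So the article is *an*: She signed up for an 877-hour delay.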